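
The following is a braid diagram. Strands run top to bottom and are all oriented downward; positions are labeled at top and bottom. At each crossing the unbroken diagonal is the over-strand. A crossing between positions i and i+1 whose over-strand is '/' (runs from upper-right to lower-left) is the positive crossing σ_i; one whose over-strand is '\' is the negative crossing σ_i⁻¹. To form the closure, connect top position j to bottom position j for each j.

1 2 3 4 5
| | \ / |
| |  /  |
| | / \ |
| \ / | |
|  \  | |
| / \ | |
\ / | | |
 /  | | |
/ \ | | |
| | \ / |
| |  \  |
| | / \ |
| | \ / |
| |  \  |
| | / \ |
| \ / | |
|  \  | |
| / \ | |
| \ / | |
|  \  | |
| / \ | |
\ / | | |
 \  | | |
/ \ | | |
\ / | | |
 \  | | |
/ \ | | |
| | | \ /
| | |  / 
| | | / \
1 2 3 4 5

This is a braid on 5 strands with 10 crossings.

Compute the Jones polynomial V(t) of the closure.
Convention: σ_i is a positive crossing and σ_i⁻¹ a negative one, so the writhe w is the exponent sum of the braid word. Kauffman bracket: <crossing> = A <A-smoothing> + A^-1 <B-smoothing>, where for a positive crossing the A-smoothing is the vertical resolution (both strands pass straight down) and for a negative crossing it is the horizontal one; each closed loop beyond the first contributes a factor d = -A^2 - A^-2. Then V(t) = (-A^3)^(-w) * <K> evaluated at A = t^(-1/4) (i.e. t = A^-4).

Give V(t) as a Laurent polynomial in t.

Reading the diagram top to bottom ('/'-over between positions i,i+1 = s_i, '\'-over = s_i^-1): braid word = s3 s2^-1 s1 s3^-1 s3^-1 s2^-1 s2^-1 s1^-1 s1^-1 s4.
The presented braid s3 s2^-1 s1 s3^-1 s3^-1 s2^-1 s2^-1 s1^-1 s1^-1 s4 on 5 strands reduces by inverse Markov moves (closure unchanged at each step):
  Destabilize: the word has the form β·s4 where s4 occurs only as the final letter (β ∈ B_4); drop it and the last strand → 4 strands.
Reduced to β = s3 s2^-1 s1 s3^-1 s3^-1 s2^-1 s2^-1 s1^-1 s1^-1 on 4 strands, 9 crossings.
Compute on β:
Braid: s3 s2^-1 s1 s3^-1 s3^-1 s2^-1 s2^-1 s1^-1 s1^-1 on 4 strands, 9 crossings.
Writhe w = (#positive) - (#negative) = 2 - 7 = -5.
Enumerate smoothing states for the bracket polynomial. There are 2^9 = 512 states.
Smooth each crossing (0=||, 1=⌣⌢); contribution A^(Σ sign_k(1-2s_k)) * d^(L-1).
Tabulate the states by total A-exponent and number of loops L (A-exp: L × count):
  A^9: L=5 ×1
  A^7: L=4 ×9
  A^5: L=3 ×31, L=5 ×5
  A^3: L=2 ×48, L=4 ×35, L=6 ×1
  A^1: L=1 ×28, L=3 ×86, L=5 ×12
  A^-1: L=2 ×82, L=4 ×43, L=6 ×1
  A^-3: L=1 ×20, L=3 ×58, L=5 ×6
  A^-5: L=2 ×25, L=4 ×11
  A^-7: L=1 ×3, L=3 ×6
  A^-9: L=2 ×1
Each group contributes A^e * Σ count * d^(L-1):
Powers of d = -A^2 - A^-2: d^2 = A^4 + 2 + A^-4; d^3 = -A^6 - 3*A^2 - 3*A^-2 - A^-6; d^4 = A^8 + 4*A^4 + 6 + 4*A^-4 + A^-8; d^5 = -A^10 - 5*A^6 - 10*A^2 - 10*A^-2 - 5*A^-6 - A^-10.
  A^9 * (d^4) = A^17 + 4*A^13 + 6*A^9 + 4*A^5 + A
  A^7 * (9*d^3) = -9*A^13 - 27*A^9 - 27*A^5 - 9*A
  A^5 * (31*d^2 + 5*d^4) = 5*A^13 + 51*A^9 + 92*A^5 + 51*A + 5*A^-3
  A^3 * (48*d + 35*d^3 + d^5) = -A^13 - 40*A^9 - 163*A^5 - 163*A - 40*A^-3 - A^-7
  A^1 * (28 + 86*d^2 + 12*d^4) = 12*A^9 + 134*A^5 + 272*A + 134*A^-3 + 12*A^-7
  A^-1 * (82*d + 43*d^3 + d^5) = -A^9 - 48*A^5 - 221*A - 221*A^-3 - 48*A^-7 - A^-11
  A^-3 * (20 + 58*d^2 + 6*d^4) = 6*A^5 + 82*A + 172*A^-3 + 82*A^-7 + 6*A^-11
  A^-5 * (25*d + 11*d^3) = -11*A - 58*A^-3 - 58*A^-7 - 11*A^-11
  A^-7 * (3 + 6*d^2) = 6*A^-3 + 15*A^-7 + 6*A^-11
  A^-9 * (d) = -A^-7 - A^-11
Summing the groups: <K> = A^17 - A^13 + A^9 - 2*A^5 + 2*A - 2*A^-3 + A^-7 - A^-11
Normalise by the writhe: (-A^3)^(-w) = (-A^3)^(5) = -A^15, so f(A) = -A^15 * <K> = -A^32 + A^28 - A^24 + 2*A^20 - 2*A^16 + 2*A^12 - A^8 + A^4.
Substitute A = t^(-1/4), i.e. A^e → t^(-e/4): V(t) = t^-1 - t^-2 + 2*t^-3 - 2*t^-4 + 2*t^-5 - t^-6 + t^-7 - t^-8

Answer: t^-1 - t^-2 + 2*t^-3 - 2*t^-4 + 2*t^-5 - t^-6 + t^-7 - t^-8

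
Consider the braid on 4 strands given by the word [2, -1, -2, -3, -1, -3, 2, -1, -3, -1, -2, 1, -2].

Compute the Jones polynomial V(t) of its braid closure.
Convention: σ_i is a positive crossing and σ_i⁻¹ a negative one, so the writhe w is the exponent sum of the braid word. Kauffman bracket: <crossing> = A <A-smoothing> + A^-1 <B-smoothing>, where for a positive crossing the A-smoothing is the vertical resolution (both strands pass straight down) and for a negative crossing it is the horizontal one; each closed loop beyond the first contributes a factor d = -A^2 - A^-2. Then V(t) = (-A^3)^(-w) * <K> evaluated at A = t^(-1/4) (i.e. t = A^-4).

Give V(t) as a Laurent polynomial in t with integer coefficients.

t^-2 - 2*t^-3 + 5*t^-4 - 5*t^-5 + 6*t^-6 - 6*t^-7 + 4*t^-8 - 3*t^-9 + t^-10

Derivation:
The presented braid s2 s1^-1 s2^-1 s3^-1 s1^-1 s3^-1 s2 s1^-1 s3^-1 s1^-1 s2^-1 s1 s2^-1 on 4 strands reduces by inverse Markov moves (closure unchanged at each step):
  Deconjugate: the word is γ·β·γ⁻¹ with γ = s2 s1^-1 (prefix) and γ⁻¹ = s1 s2^-1 (suffix); strip both.
Reduced to β = s2^-1 s3^-1 s1^-1 s3^-1 s2 s1^-1 s3^-1 s1^-1 s2^-1 on 4 strands, 9 crossings.
Compute on β:
Braid: s2^-1 s3^-1 s1^-1 s3^-1 s2 s1^-1 s3^-1 s1^-1 s2^-1 on 4 strands, 9 crossings.
Writhe w = (#positive) - (#negative) = 1 - 8 = -7.
Enumerate smoothing states for the bracket polynomial. There are 2^9 = 512 states.
Smooth each crossing (0=||, 1=⌣⌢); contribution A^(Σ sign_k(1-2s_k)) * d^(L-1).
Tabulate the states by total A-exponent and number of loops L (A-exp: L × count):
  A^9: L=6 ×1
  A^7: L=5 ×9
  A^5: L=4 ×35, L=6 ×1
  A^3: L=3 ×74, L=5 ×10
  A^1: L=2 ×85, L=4 ×41
  A^-1: L=1 ×42, L=3 ×80, L=5 ×4
  A^-3: L=2 ×65, L=4 ×19
  A^-5: L=1 ×9, L=3 ×26, L=5 ×1
  A^-7: L=2 ×6, L=4 ×3
  A^-9: L=3 ×1
Each group contributes A^e * Σ count * d^(L-1):
Powers of d = -A^2 - A^-2: d^2 = A^4 + 2 + A^-4; d^3 = -A^6 - 3*A^2 - 3*A^-2 - A^-6; d^4 = A^8 + 4*A^4 + 6 + 4*A^-4 + A^-8; d^5 = -A^10 - 5*A^6 - 10*A^2 - 10*A^-2 - 5*A^-6 - A^-10.
  A^9 * (d^5) = -A^19 - 5*A^15 - 10*A^11 - 10*A^7 - 5*A^3 - A^-1
  A^7 * (9*d^4) = 9*A^15 + 36*A^11 + 54*A^7 + 36*A^3 + 9*A^-1
  A^5 * (35*d^3 + d^5) = -A^15 - 40*A^11 - 115*A^7 - 115*A^3 - 40*A^-1 - A^-5
  A^3 * (74*d^2 + 10*d^4) = 10*A^11 + 114*A^7 + 208*A^3 + 114*A^-1 + 10*A^-5
  A^1 * (85*d + 41*d^3) = -41*A^7 - 208*A^3 - 208*A^-1 - 41*A^-5
  A^-1 * (42 + 80*d^2 + 4*d^4) = 4*A^7 + 96*A^3 + 226*A^-1 + 96*A^-5 + 4*A^-9
  A^-3 * (65*d + 19*d^3) = -19*A^3 - 122*A^-1 - 122*A^-5 - 19*A^-9
  A^-5 * (9 + 26*d^2 + d^4) = A^3 + 30*A^-1 + 67*A^-5 + 30*A^-9 + A^-13
  A^-7 * (6*d + 3*d^3) = -3*A^-1 - 15*A^-5 - 15*A^-9 - 3*A^-13
  A^-9 * (d^2) = A^-5 + 2*A^-9 + A^-13
Summing the groups: <K> = -A^19 + 3*A^15 - 4*A^11 + 6*A^7 - 6*A^3 + 5*A^-1 - 5*A^-5 + 2*A^-9 - A^-13
Normalise by the writhe: (-A^3)^(-w) = (-A^3)^(7) = -A^21, so f(A) = -A^21 * <K> = A^40 - 3*A^36 + 4*A^32 - 6*A^28 + 6*A^24 - 5*A^20 + 5*A^16 - 2*A^12 + A^8.
Substitute A = t^(-1/4), i.e. A^e → t^(-e/4): V(t) = t^-2 - 2*t^-3 + 5*t^-4 - 5*t^-5 + 6*t^-6 - 6*t^-7 + 4*t^-8 - 3*t^-9 + t^-10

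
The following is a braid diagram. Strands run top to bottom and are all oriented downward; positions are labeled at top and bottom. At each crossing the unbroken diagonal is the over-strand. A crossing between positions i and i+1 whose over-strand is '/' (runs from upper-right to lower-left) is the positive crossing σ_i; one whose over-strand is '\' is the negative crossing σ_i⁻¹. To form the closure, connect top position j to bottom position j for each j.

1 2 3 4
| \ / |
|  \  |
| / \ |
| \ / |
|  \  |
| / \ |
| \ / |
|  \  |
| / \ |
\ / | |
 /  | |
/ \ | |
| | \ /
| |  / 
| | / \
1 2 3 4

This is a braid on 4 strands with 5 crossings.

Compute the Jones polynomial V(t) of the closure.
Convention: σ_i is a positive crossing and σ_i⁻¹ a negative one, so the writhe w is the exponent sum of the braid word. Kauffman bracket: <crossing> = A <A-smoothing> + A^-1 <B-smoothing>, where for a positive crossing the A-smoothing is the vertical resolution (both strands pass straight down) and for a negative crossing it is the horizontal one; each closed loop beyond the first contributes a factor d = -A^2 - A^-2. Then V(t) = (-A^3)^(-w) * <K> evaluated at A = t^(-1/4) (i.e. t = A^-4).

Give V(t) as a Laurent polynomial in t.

Reading the diagram top to bottom ('/'-over between positions i,i+1 = s_i, '\'-over = s_i^-1): braid word = s2^-1 s2^-1 s2^-1 s1 s3.
The presented braid s2^-1 s2^-1 s2^-1 s1 s3 on 4 strands reduces by inverse Markov moves (closure unchanged at each step):
  Destabilize: the word has the form β·s3 where s3 occurs only as the final letter (β ∈ B_3); drop it and the last strand → 3 strands.
Reduced to β = s2^-1 s2^-1 s2^-1 s1 on 3 strands, 4 crossings.
Compute on β:
Braid: s2^-1 s2^-1 s2^-1 s1 on 3 strands, 4 crossings.
Writhe w = (#positive) - (#negative) = 1 - 3 = -2.
State-sum expansion of <K>. There are 2^4 = 16 states.
For each crossing: s=0 is the vertical smoothing, s=1 horizontal. Crossing k contributes A^(sign_k * (1 - 2*s_k)); loop factor d = -A^2 - A^-2.
  state 0000: A-exp=-2, loops=3, term = A^-2 * d^2
  state 0001: A-exp=-4, loops=2, term = A^-4 * d^1
  state 0010: A-exp=+0, loops=2, term = A^0 * d^1
  state 0011: A-exp=-2, loops=1, term = A^-2 * d^0
  state 0100: A-exp=+0, loops=2, term = A^0 * d^1
  state 0101: A-exp=-2, loops=1, term = A^-2 * d^0
  state 0110: A-exp=+2, loops=3, term = A^2 * d^2
  state 0111: A-exp=+0, loops=2, term = A^0 * d^1
  state 1000: A-exp=+0, loops=2, term = A^0 * d^1
  state 1001: A-exp=-2, loops=1, term = A^-2 * d^0
  state 1010: A-exp=+2, loops=3, term = A^2 * d^2
  state 1011: A-exp=+0, loops=2, term = A^0 * d^1
  state 1100: A-exp=+2, loops=3, term = A^2 * d^2
  state 1101: A-exp=+0, loops=2, term = A^0 * d^1
  state 1110: A-exp=+4, loops=4, term = A^4 * d^3
  state 1111: A-exp=+2, loops=3, term = A^2 * d^2
Collect the terms by A-exponent (count of states per loop number):
Powers of d = -A^2 - A^-2: d^2 = A^4 + 2 + A^-4; d^3 = -A^6 - 3*A^2 - 3*A^-2 - A^-6.
  A^4 * (d^3) = -A^10 - 3*A^6 - 3*A^2 - A^-2
  A^2 * (4*d^2) = 4*A^6 + 8*A^2 + 4*A^-2
  A^0 * (6*d) = -6*A^2 - 6*A^-2
  A^-2 * (3 + d^2) = A^2 + 5*A^-2 + A^-6
  A^-4 * (d) = -A^-2 - A^-6
Summing the groups: <K> = -A^10 + A^6 + A^-2
Normalise by the writhe: (-A^3)^(-w) = (-A^3)^(2) = A^6, so f(A) = A^6 * <K> = -A^16 + A^12 + A^4.
Substitute A = t^(-1/4), i.e. A^e → t^(-e/4): V(t) = t^-1 + t^-3 - t^-4

Answer: t^-1 + t^-3 - t^-4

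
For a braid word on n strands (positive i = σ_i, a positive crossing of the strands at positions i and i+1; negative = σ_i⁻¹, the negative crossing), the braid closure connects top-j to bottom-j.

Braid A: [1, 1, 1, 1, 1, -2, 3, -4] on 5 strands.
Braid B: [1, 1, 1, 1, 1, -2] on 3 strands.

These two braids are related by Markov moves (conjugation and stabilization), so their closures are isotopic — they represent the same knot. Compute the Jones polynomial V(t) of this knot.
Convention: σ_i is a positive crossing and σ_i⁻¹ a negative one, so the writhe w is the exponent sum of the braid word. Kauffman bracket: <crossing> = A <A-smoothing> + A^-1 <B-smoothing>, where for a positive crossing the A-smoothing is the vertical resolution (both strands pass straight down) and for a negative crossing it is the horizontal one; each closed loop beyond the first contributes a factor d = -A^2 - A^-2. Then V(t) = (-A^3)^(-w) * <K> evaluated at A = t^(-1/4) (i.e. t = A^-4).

Markov-equivalent braids have isotopic closures, hence identical knot invariants. Strip the Markov moves from each word to reach a common short braid β, then compute V(t) once on β.
Braid A: s1 s1 s1 s1 s1 s2^-1 s3 s4^-1 on 5 strands reduces by inverse Markov moves (closure unchanged at each step):
  Destabilize: the word has the form β·s4^-1 where s4^-1 occurs only as the final letter (β ∈ B_4); drop it and the last strand → 4 strands.
  Destabilize: the word has the form β·s3 where s3 occurs only as the final letter (β ∈ B_3); drop it and the last strand → 3 strands.
  Destabilize: the word has the form β·s2^-1 where s2^-1 occurs only as the final letter (β ∈ B_2); drop it and the last strand → 2 strands.
Reduced to β = s1 s1 s1 s1 s1 on 2 strands, 5 crossings.
Braid B: s1 s1 s1 s1 s1 s2^-1 on 3 strands reduces by inverse Markov moves (closure unchanged at each step):
  Destabilize: the word has the form β·s2^-1 where s2^-1 occurs only as the final letter (β ∈ B_2); drop it and the last strand → 2 strands.
Reduced to β = s1 s1 s1 s1 s1 on 2 strands, 5 crossings.
Both give the same β = s1 s1 s1 s1 s1 on 2 strands, so one state sum suffices:
Braid: s1 s1 s1 s1 s1 on 2 strands, 5 crossings.
Writhe w = (#positive) - (#negative) = 5 - 0 = 5.
State-sum expansion of <K>. There are 2^5 = 32 states.
For each crossing: s=0 is the vertical smoothing, s=1 horizontal. Crossing k contributes A^(sign_k * (1 - 2*s_k)); loop factor d = -A^2 - A^-2.
  state 00000: A-exp=+5, loops=2, term = A^5 * d^1
  state 00001: A-exp=+3, loops=1, term = A^3 * d^0
  state 00010: A-exp=+3, loops=1, term = A^3 * d^0
  state 00011: A-exp=+1, loops=2, term = A^1 * d^1
  state 00100: A-exp=+3, loops=1, term = A^3 * d^0
  state 00101: A-exp=+1, loops=2, term = A^1 * d^1
  state 00110: A-exp=+1, loops=2, term = A^1 * d^1
  state 00111: A-exp=-1, loops=3, term = A^-1 * d^2
  state 01000: A-exp=+3, loops=1, term = A^3 * d^0
  state 01001: A-exp=+1, loops=2, term = A^1 * d^1
  state 01010: A-exp=+1, loops=2, term = A^1 * d^1
  state 01011: A-exp=-1, loops=3, term = A^-1 * d^2
  state 01100: A-exp=+1, loops=2, term = A^1 * d^1
  state 01101: A-exp=-1, loops=3, term = A^-1 * d^2
  state 01110: A-exp=-1, loops=3, term = A^-1 * d^2
  state 01111: A-exp=-3, loops=4, term = A^-3 * d^3
  state 10000: A-exp=+3, loops=1, term = A^3 * d^0
  state 10001: A-exp=+1, loops=2, term = A^1 * d^1
  state 10010: A-exp=+1, loops=2, term = A^1 * d^1
  state 10011: A-exp=-1, loops=3, term = A^-1 * d^2
  state 10100: A-exp=+1, loops=2, term = A^1 * d^1
  state 10101: A-exp=-1, loops=3, term = A^-1 * d^2
  state 10110: A-exp=-1, loops=3, term = A^-1 * d^2
  state 10111: A-exp=-3, loops=4, term = A^-3 * d^3
  state 11000: A-exp=+1, loops=2, term = A^1 * d^1
  state 11001: A-exp=-1, loops=3, term = A^-1 * d^2
  state 11010: A-exp=-1, loops=3, term = A^-1 * d^2
  state 11011: A-exp=-3, loops=4, term = A^-3 * d^3
  state 11100: A-exp=-1, loops=3, term = A^-1 * d^2
  state 11101: A-exp=-3, loops=4, term = A^-3 * d^3
  state 11110: A-exp=-3, loops=4, term = A^-3 * d^3
  state 11111: A-exp=-5, loops=5, term = A^-5 * d^4
Collect the terms by A-exponent (count of states per loop number):
Powers of d = -A^2 - A^-2: d^2 = A^4 + 2 + A^-4; d^3 = -A^6 - 3*A^2 - 3*A^-2 - A^-6; d^4 = A^8 + 4*A^4 + 6 + 4*A^-4 + A^-8.
  A^5 * (d) = -A^7 - A^3
  A^3 * (5) = 5*A^3
  A^1 * (10*d) = -10*A^3 - 10*A^-1
  A^-1 * (10*d^2) = 10*A^3 + 20*A^-1 + 10*A^-5
  A^-3 * (5*d^3) = -5*A^3 - 15*A^-1 - 15*A^-5 - 5*A^-9
  A^-5 * (d^4) = A^3 + 4*A^-1 + 6*A^-5 + 4*A^-9 + A^-13
Summing the groups: <K> = -A^7 - A^-1 + A^-5 - A^-9 + A^-13
Normalise by the writhe: (-A^3)^(-w) = (-A^3)^(-5) = -A^-15, so f(A) = -A^-15 * <K> = A^-8 + A^-16 - A^-20 + A^-24 - A^-28.
Substitute A = t^(-1/4), i.e. A^e → t^(-e/4): V(t) = -t^7 + t^6 - t^5 + t^4 + t^2

Answer: -t^7 + t^6 - t^5 + t^4 + t^2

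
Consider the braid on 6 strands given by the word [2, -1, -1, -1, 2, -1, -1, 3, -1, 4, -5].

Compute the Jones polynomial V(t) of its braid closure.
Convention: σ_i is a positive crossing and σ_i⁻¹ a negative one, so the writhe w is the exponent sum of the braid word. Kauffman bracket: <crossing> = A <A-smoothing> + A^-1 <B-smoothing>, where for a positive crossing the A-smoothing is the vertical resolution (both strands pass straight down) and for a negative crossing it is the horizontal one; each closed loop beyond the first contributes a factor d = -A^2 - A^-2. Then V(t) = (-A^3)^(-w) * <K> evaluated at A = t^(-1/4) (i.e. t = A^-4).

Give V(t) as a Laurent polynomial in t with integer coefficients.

1 - t^-1 + 3*t^-2 - 3*t^-3 + 3*t^-4 - 4*t^-5 + 3*t^-6 - 2*t^-7 + t^-8

Derivation:
The presented braid s2 s1^-1 s1^-1 s1^-1 s2 s1^-1 s1^-1 s3 s1^-1 s4 s5^-1 on 6 strands reduces by inverse Markov moves (closure unchanged at each step):
  Destabilize: the word has the form β·s5^-1 where s5^-1 occurs only as the final letter (β ∈ B_5); drop it and the last strand → 5 strands.
  Destabilize: the word has the form β·s4 where s4 occurs only as the final letter (β ∈ B_4); drop it and the last strand → 4 strands.
Reduced to β = s2 s1^-1 s1^-1 s1^-1 s2 s1^-1 s1^-1 s3 s1^-1 on 4 strands, 9 crossings.
Compute on β:
Braid: s2 s1^-1 s1^-1 s1^-1 s2 s1^-1 s1^-1 s3 s1^-1 on 4 strands, 9 crossings.
Writhe w = (#positive) - (#negative) = 3 - 6 = -3.
Computing the Kauffman bracket via state sum. There are 2^9 = 512 states.
For each crossing: s=0 is the vertical smoothing, s=1 horizontal. Crossing k contributes A^(sign_k * (1 - 2*s_k)); loop factor d = -A^2 - A^-2.
Tabulate the states by total A-exponent and number of loops L (A-exp: L × count):
  A^9: L=8 ×1
  A^7: L=7 ×9
  A^5: L=6 ×36
  A^3: L=5 ×84
  A^1: L=4 ×126
  A^-1: L=3 ×124, L=5 ×2
  A^-3: L=2 ×75, L=4 ×9
  A^-5: L=1 ×21, L=3 ×15
  A^-7: L=2 ×8, L=4 ×1
  A^-9: L=3 ×1
Each group contributes A^e * Σ count * d^(L-1):
Powers of d = -A^2 - A^-2: d^2 = A^4 + 2 + A^-4; d^3 = -A^6 - 3*A^2 - 3*A^-2 - A^-6; d^4 = A^8 + 4*A^4 + 6 + 4*A^-4 + A^-8; d^5 = -A^10 - 5*A^6 - 10*A^2 - 10*A^-2 - 5*A^-6 - A^-10; d^6 = A^12 + 6*A^8 + 15*A^4 + 20 + 15*A^-4 + 6*A^-8 + A^-12; d^7 = -A^14 - 7*A^10 - 21*A^6 - 35*A^2 - 35*A^-2 - 21*A^-6 - 7*A^-10 - A^-14.
  A^9 * (d^7) = -A^23 - 7*A^19 - 21*A^15 - 35*A^11 - 35*A^7 - 21*A^3 - 7*A^-1 - A^-5
  A^7 * (9*d^6) = 9*A^19 + 54*A^15 + 135*A^11 + 180*A^7 + 135*A^3 + 54*A^-1 + 9*A^-5
  A^5 * (36*d^5) = -36*A^15 - 180*A^11 - 360*A^7 - 360*A^3 - 180*A^-1 - 36*A^-5
  A^3 * (84*d^4) = 84*A^11 + 336*A^7 + 504*A^3 + 336*A^-1 + 84*A^-5
  A^1 * (126*d^3) = -126*A^7 - 378*A^3 - 378*A^-1 - 126*A^-5
  A^-1 * (124*d^2 + 2*d^4) = 2*A^7 + 132*A^3 + 260*A^-1 + 132*A^-5 + 2*A^-9
  A^-3 * (75*d + 9*d^3) = -9*A^3 - 102*A^-1 - 102*A^-5 - 9*A^-9
  A^-5 * (21 + 15*d^2) = 15*A^-1 + 51*A^-5 + 15*A^-9
  A^-7 * (8*d + d^3) = -A^-1 - 11*A^-5 - 11*A^-9 - A^-13
  A^-9 * (d^2) = A^-5 + 2*A^-9 + A^-13
Summing the groups: <K> = -A^23 + 2*A^19 - 3*A^15 + 4*A^11 - 3*A^7 + 3*A^3 - 3*A^-1 + A^-5 - A^-9
Normalise by the writhe: (-A^3)^(-w) = (-A^3)^(3) = -A^9, so f(A) = -A^9 * <K> = A^32 - 2*A^28 + 3*A^24 - 4*A^20 + 3*A^16 - 3*A^12 + 3*A^8 - A^4 + 1.
Substitute A = t^(-1/4), i.e. A^e → t^(-e/4): V(t) = 1 - t^-1 + 3*t^-2 - 3*t^-3 + 3*t^-4 - 4*t^-5 + 3*t^-6 - 2*t^-7 + t^-8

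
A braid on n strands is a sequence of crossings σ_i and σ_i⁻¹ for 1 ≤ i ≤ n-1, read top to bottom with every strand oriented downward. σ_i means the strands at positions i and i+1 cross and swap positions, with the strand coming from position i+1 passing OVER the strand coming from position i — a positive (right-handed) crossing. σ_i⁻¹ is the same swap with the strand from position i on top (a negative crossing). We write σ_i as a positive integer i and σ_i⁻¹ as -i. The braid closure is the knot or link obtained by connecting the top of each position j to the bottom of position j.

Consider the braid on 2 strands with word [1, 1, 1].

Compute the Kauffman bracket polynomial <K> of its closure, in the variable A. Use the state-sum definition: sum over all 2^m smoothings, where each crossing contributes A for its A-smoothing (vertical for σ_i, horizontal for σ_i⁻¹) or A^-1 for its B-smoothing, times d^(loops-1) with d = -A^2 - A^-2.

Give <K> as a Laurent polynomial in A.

-A^5 - A^-3 + A^-7

Derivation:
Braid: s1 s1 s1 on 2 strands, 3 crossings.
Writhe w = (#positive) - (#negative) = 3 - 0 = 3.
State-sum expansion of <K>. There are 2^3 = 8 states.
Each crossing splits two ways (0=vertical, 1=horizontal). The state's weight is A^(#A-smoothings - #B-smoothings) * d^(loops - 1).
  state 000: A-exp=+3, loops=2, term = A^3 * d^1
  state 001: A-exp=+1, loops=1, term = A^1 * d^0
  state 010: A-exp=+1, loops=1, term = A^1 * d^0
  state 011: A-exp=-1, loops=2, term = A^-1 * d^1
  state 100: A-exp=+1, loops=1, term = A^1 * d^0
  state 101: A-exp=-1, loops=2, term = A^-1 * d^1
  state 110: A-exp=-1, loops=2, term = A^-1 * d^1
  state 111: A-exp=-3, loops=3, term = A^-3 * d^2
Collect the terms by A-exponent (count of states per loop number):
Powers of d = -A^2 - A^-2: d^2 = A^4 + 2 + A^-4.
  A^3 * (d) = -A^5 - A
  A^1 * (3) = 3*A
  A^-1 * (3*d) = -3*A - 3*A^-3
  A^-3 * (d^2) = A + 2*A^-3 + A^-7
Summing the groups: <K> = -A^5 - A^-3 + A^-7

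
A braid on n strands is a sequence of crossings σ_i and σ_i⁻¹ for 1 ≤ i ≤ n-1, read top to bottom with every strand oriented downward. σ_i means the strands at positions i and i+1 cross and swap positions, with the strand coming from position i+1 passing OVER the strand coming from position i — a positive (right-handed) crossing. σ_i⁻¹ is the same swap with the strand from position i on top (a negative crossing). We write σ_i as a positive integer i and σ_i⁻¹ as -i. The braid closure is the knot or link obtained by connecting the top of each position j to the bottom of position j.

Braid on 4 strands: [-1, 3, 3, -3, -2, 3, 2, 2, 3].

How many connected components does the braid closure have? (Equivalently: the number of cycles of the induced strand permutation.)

1

Derivation:
Track the strand permutation on 4 strands, starting from identity.
  step 1: s1^-1 swaps positions 1,2 -> [2 1 3 4]
  step 2: s3 swaps positions 3,4 -> [2 1 4 3]
  step 3: s3 swaps positions 3,4 -> [2 1 3 4]
  step 4: s3^-1 swaps positions 3,4 -> [2 1 4 3]
  step 5: s2^-1 swaps positions 2,3 -> [2 4 1 3]
  step 6: s3 swaps positions 3,4 -> [2 4 3 1]
  step 7: s2 swaps positions 2,3 -> [2 3 4 1]
  step 8: s2 swaps positions 2,3 -> [2 4 3 1]
  step 9: s3 swaps positions 3,4 -> [2 4 1 3]
Final permutation (position -> original strand): [2 4 1 3]
Closure components = cycle count of this permutation = 1.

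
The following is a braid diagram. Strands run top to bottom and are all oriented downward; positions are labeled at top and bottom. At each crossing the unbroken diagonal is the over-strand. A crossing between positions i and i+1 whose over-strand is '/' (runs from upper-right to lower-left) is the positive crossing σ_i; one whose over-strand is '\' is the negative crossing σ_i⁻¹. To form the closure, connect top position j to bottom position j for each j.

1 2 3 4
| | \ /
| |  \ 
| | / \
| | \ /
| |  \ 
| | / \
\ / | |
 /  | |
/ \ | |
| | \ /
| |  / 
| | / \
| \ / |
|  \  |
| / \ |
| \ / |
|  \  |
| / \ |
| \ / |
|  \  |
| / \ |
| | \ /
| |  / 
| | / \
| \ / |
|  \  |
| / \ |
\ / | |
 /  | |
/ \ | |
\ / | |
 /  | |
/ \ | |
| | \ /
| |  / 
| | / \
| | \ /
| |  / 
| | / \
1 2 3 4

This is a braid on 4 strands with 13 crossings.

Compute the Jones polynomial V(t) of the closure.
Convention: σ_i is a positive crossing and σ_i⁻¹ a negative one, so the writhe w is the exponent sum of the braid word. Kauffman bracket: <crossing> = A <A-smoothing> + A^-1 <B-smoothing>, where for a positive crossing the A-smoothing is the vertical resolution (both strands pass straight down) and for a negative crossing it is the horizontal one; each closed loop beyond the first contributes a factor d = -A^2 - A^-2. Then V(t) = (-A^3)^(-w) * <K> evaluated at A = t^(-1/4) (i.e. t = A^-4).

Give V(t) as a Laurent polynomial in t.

Reading the diagram top to bottom ('/'-over between positions i,i+1 = s_i, '\'-over = s_i^-1): braid word = s3^-1 s3^-1 s1 s3 s2^-1 s2^-1 s2^-1 s3 s2^-1 s1 s1 s3 s3.
The presented braid s3^-1 s3^-1 s1 s3 s2^-1 s2^-1 s2^-1 s3 s2^-1 s1 s1 s3 s3 on 4 strands reduces by inverse Markov moves (closure unchanged at each step):
  Deconjugate: the word is γ·β·γ⁻¹ with γ = s3^-1 (prefix) and γ⁻¹ = s3 (suffix); strip both.
  Deconjugate: the word is γ·β·γ⁻¹ with γ = s3^-1 (prefix) and γ⁻¹ = s3 (suffix); strip both.
Reduced to β = s1 s3 s2^-1 s2^-1 s2^-1 s3 s2^-1 s1 s1 on 4 strands, 9 crossings.
Compute on β:
Braid: s1 s3 s2^-1 s2^-1 s2^-1 s3 s2^-1 s1 s1 on 4 strands, 9 crossings.
Writhe w = (#positive) - (#negative) = 5 - 4 = 1.
State-sum expansion of <K>. There are 2^9 = 512 states.
For each crossing: s=0 is the vertical smoothing, s=1 horizontal. Crossing k contributes A^(sign_k * (1 - 2*s_k)); loop factor d = -A^2 - A^-2.
Tabulate the states by total A-exponent and number of loops L (A-exp: L × count):
  A^9: L=6 ×1
  A^7: L=5 ×9
  A^5: L=4 ×33, L=6 ×3
  A^3: L=3 ×64, L=5 ×19, L=7 ×1
  A^1: L=2 ×68, L=4 ×52, L=6 ×6
  A^-1: L=1 ×33, L=3 ×75, L=5 ×18
  A^-3: L=2 ×51, L=4 ×32, L=6 ×1
  A^-5: L=3 ×32, L=5 ×4
  A^-7: L=4 ×9
  A^-9: L=5 ×1
Each group contributes A^e * Σ count * d^(L-1):
Powers of d = -A^2 - A^-2: d^2 = A^4 + 2 + A^-4; d^3 = -A^6 - 3*A^2 - 3*A^-2 - A^-6; d^4 = A^8 + 4*A^4 + 6 + 4*A^-4 + A^-8; d^5 = -A^10 - 5*A^6 - 10*A^2 - 10*A^-2 - 5*A^-6 - A^-10; d^6 = A^12 + 6*A^8 + 15*A^4 + 20 + 15*A^-4 + 6*A^-8 + A^-12.
  A^9 * (d^5) = -A^19 - 5*A^15 - 10*A^11 - 10*A^7 - 5*A^3 - A^-1
  A^7 * (9*d^4) = 9*A^15 + 36*A^11 + 54*A^7 + 36*A^3 + 9*A^-1
  A^5 * (33*d^3 + 3*d^5) = -3*A^15 - 48*A^11 - 129*A^7 - 129*A^3 - 48*A^-1 - 3*A^-5
  A^3 * (64*d^2 + 19*d^4 + d^6) = A^15 + 25*A^11 + 155*A^7 + 262*A^3 + 155*A^-1 + 25*A^-5 + A^-9
  A^1 * (68*d + 52*d^3 + 6*d^5) = -6*A^11 - 82*A^7 - 284*A^3 - 284*A^-1 - 82*A^-5 - 6*A^-9
  A^-1 * (33 + 75*d^2 + 18*d^4) = 18*A^7 + 147*A^3 + 291*A^-1 + 147*A^-5 + 18*A^-9
  A^-3 * (51*d + 32*d^3 + d^5) = -A^7 - 37*A^3 - 157*A^-1 - 157*A^-5 - 37*A^-9 - A^-13
  A^-5 * (32*d^2 + 4*d^4) = 4*A^3 + 48*A^-1 + 88*A^-5 + 48*A^-9 + 4*A^-13
  A^-7 * (9*d^3) = -9*A^-1 - 27*A^-5 - 27*A^-9 - 9*A^-13
  A^-9 * (d^4) = A^-1 + 4*A^-5 + 6*A^-9 + 4*A^-13 + A^-17
Summing the groups: <K> = -A^19 + 2*A^15 - 3*A^11 + 5*A^7 - 6*A^3 + 5*A^-1 - 5*A^-5 + 3*A^-9 - 2*A^-13 + A^-17
Normalise by the writhe: (-A^3)^(-w) = (-A^3)^(-1) = -A^-3, so f(A) = -A^-3 * <K> = A^16 - 2*A^12 + 3*A^8 - 5*A^4 + 6 - 5*A^-4 + 5*A^-8 - 3*A^-12 + 2*A^-16 - A^-20.
Substitute A = t^(-1/4), i.e. A^e → t^(-e/4): V(t) = -t^5 + 2*t^4 - 3*t^3 + 5*t^2 - 5*t + 6 - 5*t^-1 + 3*t^-2 - 2*t^-3 + t^-4

Answer: -t^5 + 2*t^4 - 3*t^3 + 5*t^2 - 5*t + 6 - 5*t^-1 + 3*t^-2 - 2*t^-3 + t^-4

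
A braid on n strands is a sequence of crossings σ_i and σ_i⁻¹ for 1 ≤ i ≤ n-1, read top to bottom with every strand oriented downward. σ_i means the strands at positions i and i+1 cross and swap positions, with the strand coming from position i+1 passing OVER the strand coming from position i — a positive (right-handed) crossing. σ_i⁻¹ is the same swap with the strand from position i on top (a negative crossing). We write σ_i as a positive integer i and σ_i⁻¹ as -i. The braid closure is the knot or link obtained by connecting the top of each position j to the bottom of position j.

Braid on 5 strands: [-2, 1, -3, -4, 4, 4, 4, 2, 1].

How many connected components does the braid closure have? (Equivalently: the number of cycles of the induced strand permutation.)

2

Derivation:
Track the strand permutation on 5 strands, starting from identity.
  step 1: s2^-1 swaps positions 2,3 -> [1 3 2 4 5]
  step 2: s1 swaps positions 1,2 -> [3 1 2 4 5]
  step 3: s3^-1 swaps positions 3,4 -> [3 1 4 2 5]
  step 4: s4^-1 swaps positions 4,5 -> [3 1 4 5 2]
  step 5: s4 swaps positions 4,5 -> [3 1 4 2 5]
  step 6: s4 swaps positions 4,5 -> [3 1 4 5 2]
  step 7: s4 swaps positions 4,5 -> [3 1 4 2 5]
  step 8: s2 swaps positions 2,3 -> [3 4 1 2 5]
  step 9: s1 swaps positions 1,2 -> [4 3 1 2 5]
Final permutation (position -> original strand): [4 3 1 2 5]
Closure components = cycle count of this permutation = 2.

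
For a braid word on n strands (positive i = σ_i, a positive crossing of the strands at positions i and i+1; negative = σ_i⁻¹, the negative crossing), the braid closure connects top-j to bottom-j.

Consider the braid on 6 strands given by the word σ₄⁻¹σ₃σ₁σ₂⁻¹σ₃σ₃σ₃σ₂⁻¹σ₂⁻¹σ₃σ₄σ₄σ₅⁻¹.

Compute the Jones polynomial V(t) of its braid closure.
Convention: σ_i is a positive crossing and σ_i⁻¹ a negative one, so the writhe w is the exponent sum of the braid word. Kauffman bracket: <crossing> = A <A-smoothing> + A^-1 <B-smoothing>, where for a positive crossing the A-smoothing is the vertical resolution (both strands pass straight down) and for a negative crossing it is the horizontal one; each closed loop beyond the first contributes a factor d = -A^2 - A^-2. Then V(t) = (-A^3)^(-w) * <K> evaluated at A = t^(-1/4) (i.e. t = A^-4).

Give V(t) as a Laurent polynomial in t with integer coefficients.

-t^6 + 2*t^5 - 4*t^4 + 5*t^3 - 4*t^2 + 5*t - 3 + 2*t^-1 - t^-2

Derivation:
The presented braid s4^-1 s3 s1 s2^-1 s3 s3 s3 s2^-1 s2^-1 s3 s4 s4 s5^-1 on 6 strands reduces by inverse Markov moves (closure unchanged at each step):
  Destabilize: the word has the form β·s5^-1 where s5^-1 occurs only as the final letter (β ∈ B_5); drop it and the last strand → 5 strands.
  Deconjugate: the word is γ·β·γ⁻¹ with γ = s4^-1 (prefix) and γ⁻¹ = s4 (suffix); strip both.
  Destabilize: the word has the form β·s4 where s4 occurs only as the final letter (β ∈ B_4); drop it and the last strand → 4 strands.
Reduced to β = s3 s1 s2^-1 s3 s3 s3 s2^-1 s2^-1 s3 on 4 strands, 9 crossings.
Compute on β:
Braid: s3 s1 s2^-1 s3 s3 s3 s2^-1 s2^-1 s3 on 4 strands, 9 crossings.
Writhe w = (#positive) - (#negative) = 6 - 3 = 3.
Enumerate smoothing states for the bracket polynomial. There are 2^9 = 512 states.
For each crossing: s=0 is the vertical smoothing, s=1 horizontal. Crossing k contributes A^(sign_k * (1 - 2*s_k)); loop factor d = -A^2 - A^-2.
Tabulate the states by total A-exponent and number of loops L (A-exp: L × count):
  A^9: L=5 ×1
  A^7: L=4 ×9
  A^5: L=3 ×32, L=5 ×4
  A^3: L=2 ×51, L=4 ×32, L=6 ×1
  A^1: L=1 ×27, L=3 ×81, L=5 ×18
  A^-1: L=2 ×53, L=4 ×67, L=6 ×6
  A^-3: L=3 ×50, L=5 ×33, L=7 ×1
  A^-5: L=4 ×27, L=6 ×9
  A^-7: L=5 ×8, L=7 ×1
  A^-9: L=6 ×1
Each group contributes A^e * Σ count * d^(L-1):
Powers of d = -A^2 - A^-2: d^2 = A^4 + 2 + A^-4; d^3 = -A^6 - 3*A^2 - 3*A^-2 - A^-6; d^4 = A^8 + 4*A^4 + 6 + 4*A^-4 + A^-8; d^5 = -A^10 - 5*A^6 - 10*A^2 - 10*A^-2 - 5*A^-6 - A^-10; d^6 = A^12 + 6*A^8 + 15*A^4 + 20 + 15*A^-4 + 6*A^-8 + A^-12.
  A^9 * (d^4) = A^17 + 4*A^13 + 6*A^9 + 4*A^5 + A
  A^7 * (9*d^3) = -9*A^13 - 27*A^9 - 27*A^5 - 9*A
  A^5 * (32*d^2 + 4*d^4) = 4*A^13 + 48*A^9 + 88*A^5 + 48*A + 4*A^-3
  A^3 * (51*d + 32*d^3 + d^5) = -A^13 - 37*A^9 - 157*A^5 - 157*A - 37*A^-3 - A^-7
  A^1 * (27 + 81*d^2 + 18*d^4) = 18*A^9 + 153*A^5 + 297*A + 153*A^-3 + 18*A^-7
  A^-1 * (53*d + 67*d^3 + 6*d^5) = -6*A^9 - 97*A^5 - 314*A - 314*A^-3 - 97*A^-7 - 6*A^-11
  A^-3 * (50*d^2 + 33*d^4 + d^6) = A^9 + 39*A^5 + 197*A + 318*A^-3 + 197*A^-7 + 39*A^-11 + A^-15
  A^-5 * (27*d^3 + 9*d^5) = -9*A^5 - 72*A - 171*A^-3 - 171*A^-7 - 72*A^-11 - 9*A^-15
  A^-7 * (8*d^4 + d^6) = A^5 + 14*A + 47*A^-3 + 68*A^-7 + 47*A^-11 + 14*A^-15 + A^-19
  A^-9 * (d^5) = -A - 5*A^-3 - 10*A^-7 - 10*A^-11 - 5*A^-15 - A^-19
Summing the groups: <K> = A^17 - 2*A^13 + 3*A^9 - 5*A^5 + 4*A - 5*A^-3 + 4*A^-7 - 2*A^-11 + A^-15
Normalise by the writhe: (-A^3)^(-w) = (-A^3)^(-3) = -A^-9, so f(A) = -A^-9 * <K> = -A^8 + 2*A^4 - 3 + 5*A^-4 - 4*A^-8 + 5*A^-12 - 4*A^-16 + 2*A^-20 - A^-24.
Substitute A = t^(-1/4), i.e. A^e → t^(-e/4): V(t) = -t^6 + 2*t^5 - 4*t^4 + 5*t^3 - 4*t^2 + 5*t - 3 + 2*t^-1 - t^-2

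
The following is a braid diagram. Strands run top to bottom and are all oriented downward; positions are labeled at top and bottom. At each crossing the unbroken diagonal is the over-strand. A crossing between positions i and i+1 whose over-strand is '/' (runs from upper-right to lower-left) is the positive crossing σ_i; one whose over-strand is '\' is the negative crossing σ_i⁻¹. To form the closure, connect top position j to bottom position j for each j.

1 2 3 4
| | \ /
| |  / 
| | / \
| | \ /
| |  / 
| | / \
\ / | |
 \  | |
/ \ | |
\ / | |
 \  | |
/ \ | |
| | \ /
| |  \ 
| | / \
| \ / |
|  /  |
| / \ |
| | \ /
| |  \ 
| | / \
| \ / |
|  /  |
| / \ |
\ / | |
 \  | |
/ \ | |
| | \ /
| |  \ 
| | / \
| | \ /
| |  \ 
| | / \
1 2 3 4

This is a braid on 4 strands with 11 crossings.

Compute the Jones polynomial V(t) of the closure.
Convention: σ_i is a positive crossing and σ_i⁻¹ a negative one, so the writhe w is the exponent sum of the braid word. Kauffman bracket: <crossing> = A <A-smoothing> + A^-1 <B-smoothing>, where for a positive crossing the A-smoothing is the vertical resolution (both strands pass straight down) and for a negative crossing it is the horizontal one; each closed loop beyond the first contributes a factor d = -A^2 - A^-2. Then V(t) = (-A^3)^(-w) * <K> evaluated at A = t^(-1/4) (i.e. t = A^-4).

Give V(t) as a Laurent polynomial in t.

Reading the diagram top to bottom ('/'-over between positions i,i+1 = s_i, '\'-over = s_i^-1): braid word = s3 s3 s1^-1 s1^-1 s3^-1 s2 s3^-1 s2 s1^-1 s3^-1 s3^-1.
The presented braid s3 s3 s1^-1 s1^-1 s3^-1 s2 s3^-1 s2 s1^-1 s3^-1 s3^-1 on 4 strands reduces by inverse Markov moves (closure unchanged at each step):
  Deconjugate: the word is γ·β·γ⁻¹ with γ = s3 s3 (prefix) and γ⁻¹ = s3^-1 s3^-1 (suffix); strip both.
Reduced to β = s1^-1 s1^-1 s3^-1 s2 s3^-1 s2 s1^-1 on 4 strands, 7 crossings.
Compute on β:
Braid: s1^-1 s1^-1 s3^-1 s2 s3^-1 s2 s1^-1 on 4 strands, 7 crossings.
Writhe w = (#positive) - (#negative) = 2 - 5 = -3.
Enumerate smoothing states for the bracket polynomial. There are 2^7 = 128 states.
Smooth each crossing (0=||, 1=⌣⌢); contribution A^(Σ sign_k(1-2s_k)) * d^(L-1).
Tabulate the states by total A-exponent and number of loops L (A-exp: L × count):
  A^7: L=5 ×1
  A^5: L=4 ×7
  A^3: L=3 ×20, L=5 ×1
  A^1: L=2 ×27, L=4 ×8
  A^-1: L=1 ×15, L=3 ×19, L=5 ×1
  A^-3: L=2 ×17, L=4 ×4
  A^-5: L=3 ×7
  A^-7: L=4 ×1
Each group contributes A^e * Σ count * d^(L-1):
Powers of d = -A^2 - A^-2: d^2 = A^4 + 2 + A^-4; d^3 = -A^6 - 3*A^2 - 3*A^-2 - A^-6; d^4 = A^8 + 4*A^4 + 6 + 4*A^-4 + A^-8.
  A^7 * (d^4) = A^15 + 4*A^11 + 6*A^7 + 4*A^3 + A^-1
  A^5 * (7*d^3) = -7*A^11 - 21*A^7 - 21*A^3 - 7*A^-1
  A^3 * (20*d^2 + d^4) = A^11 + 24*A^7 + 46*A^3 + 24*A^-1 + A^-5
  A^1 * (27*d + 8*d^3) = -8*A^7 - 51*A^3 - 51*A^-1 - 8*A^-5
  A^-1 * (15 + 19*d^2 + d^4) = A^7 + 23*A^3 + 59*A^-1 + 23*A^-5 + A^-9
  A^-3 * (17*d + 4*d^3) = -4*A^3 - 29*A^-1 - 29*A^-5 - 4*A^-9
  A^-5 * (7*d^2) = 7*A^-1 + 14*A^-5 + 7*A^-9
  A^-7 * (d^3) = -A^-1 - 3*A^-5 - 3*A^-9 - A^-13
Summing the groups: <K> = A^15 - 2*A^11 + 2*A^7 - 3*A^3 + 3*A^-1 - 2*A^-5 + A^-9 - A^-13
Normalise by the writhe: (-A^3)^(-w) = (-A^3)^(3) = -A^9, so f(A) = -A^9 * <K> = -A^24 + 2*A^20 - 2*A^16 + 3*A^12 - 3*A^8 + 2*A^4 - 1 + A^-4.
Substitute A = t^(-1/4), i.e. A^e → t^(-e/4): V(t) = t - 1 + 2*t^-1 - 3*t^-2 + 3*t^-3 - 2*t^-4 + 2*t^-5 - t^-6

Answer: t - 1 + 2*t^-1 - 3*t^-2 + 3*t^-3 - 2*t^-4 + 2*t^-5 - t^-6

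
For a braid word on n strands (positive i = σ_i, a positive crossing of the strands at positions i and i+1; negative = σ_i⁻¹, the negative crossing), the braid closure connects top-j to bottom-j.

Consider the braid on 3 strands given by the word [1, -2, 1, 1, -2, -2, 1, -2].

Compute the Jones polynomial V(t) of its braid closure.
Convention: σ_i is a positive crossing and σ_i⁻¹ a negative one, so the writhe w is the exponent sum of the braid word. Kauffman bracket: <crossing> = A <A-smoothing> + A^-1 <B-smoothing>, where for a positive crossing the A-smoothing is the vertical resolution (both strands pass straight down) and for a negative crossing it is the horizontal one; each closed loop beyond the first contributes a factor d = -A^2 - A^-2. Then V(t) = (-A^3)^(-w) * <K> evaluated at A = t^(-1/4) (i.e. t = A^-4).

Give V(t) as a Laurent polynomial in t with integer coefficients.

t^4 - 3*t^3 + 5*t^2 - 6*t + 7 - 6*t^-1 + 5*t^-2 - 3*t^-3 + t^-4

Derivation:
Braid: s1 s2^-1 s1 s1 s2^-1 s2^-1 s1 s2^-1 on 3 strands, 8 crossings.
Writhe w = (#positive) - (#negative) = 4 - 4 = 0.
Enumerate smoothing states for the bracket polynomial. There are 2^8 = 256 states.
For each crossing: s=0 is the vertical smoothing, s=1 horizontal. Crossing k contributes A^(sign_k * (1 - 2*s_k)); loop factor d = -A^2 - A^-2.
Tabulate the states by total A-exponent and number of loops L (A-exp: L × count):
  A^8: L=5 ×1
  A^6: L=4 ×8
  A^4: L=3 ×27, L=5 ×1
  A^2: L=2 ×47, L=4 ×9
  A^0: L=1 ×37, L=3 ×32, L=5 ×1
  A^-2: L=2 ×47, L=4 ×9
  A^-4: L=3 ×27, L=5 ×1
  A^-6: L=4 ×8
  A^-8: L=5 ×1
Each group contributes A^e * Σ count * d^(L-1):
Powers of d = -A^2 - A^-2: d^2 = A^4 + 2 + A^-4; d^3 = -A^6 - 3*A^2 - 3*A^-2 - A^-6; d^4 = A^8 + 4*A^4 + 6 + 4*A^-4 + A^-8.
  A^8 * (d^4) = A^16 + 4*A^12 + 6*A^8 + 4*A^4 + 1
  A^6 * (8*d^3) = -8*A^12 - 24*A^8 - 24*A^4 - 8
  A^4 * (27*d^2 + d^4) = A^12 + 31*A^8 + 60*A^4 + 31 + A^-4
  A^2 * (47*d + 9*d^3) = -9*A^8 - 74*A^4 - 74 - 9*A^-4
  A^0 * (37 + 32*d^2 + d^4) = A^8 + 36*A^4 + 107 + 36*A^-4 + A^-8
  A^-2 * (47*d + 9*d^3) = -9*A^4 - 74 - 74*A^-4 - 9*A^-8
  A^-4 * (27*d^2 + d^4) = A^4 + 31 + 60*A^-4 + 31*A^-8 + A^-12
  A^-6 * (8*d^3) = -8 - 24*A^-4 - 24*A^-8 - 8*A^-12
  A^-8 * (d^4) = 1 + 4*A^-4 + 6*A^-8 + 4*A^-12 + A^-16
Summing the groups: <K> = A^16 - 3*A^12 + 5*A^8 - 6*A^4 + 7 - 6*A^-4 + 5*A^-8 - 3*A^-12 + A^-16
Normalise by the writhe: (-A^3)^(-w) = (-A^3)^(0) = 1, so f(A) = 1 * <K> = A^16 - 3*A^12 + 5*A^8 - 6*A^4 + 7 - 6*A^-4 + 5*A^-8 - 3*A^-12 + A^-16.
Substitute A = t^(-1/4), i.e. A^e → t^(-e/4): V(t) = t^4 - 3*t^3 + 5*t^2 - 6*t + 7 - 6*t^-1 + 5*t^-2 - 3*t^-3 + t^-4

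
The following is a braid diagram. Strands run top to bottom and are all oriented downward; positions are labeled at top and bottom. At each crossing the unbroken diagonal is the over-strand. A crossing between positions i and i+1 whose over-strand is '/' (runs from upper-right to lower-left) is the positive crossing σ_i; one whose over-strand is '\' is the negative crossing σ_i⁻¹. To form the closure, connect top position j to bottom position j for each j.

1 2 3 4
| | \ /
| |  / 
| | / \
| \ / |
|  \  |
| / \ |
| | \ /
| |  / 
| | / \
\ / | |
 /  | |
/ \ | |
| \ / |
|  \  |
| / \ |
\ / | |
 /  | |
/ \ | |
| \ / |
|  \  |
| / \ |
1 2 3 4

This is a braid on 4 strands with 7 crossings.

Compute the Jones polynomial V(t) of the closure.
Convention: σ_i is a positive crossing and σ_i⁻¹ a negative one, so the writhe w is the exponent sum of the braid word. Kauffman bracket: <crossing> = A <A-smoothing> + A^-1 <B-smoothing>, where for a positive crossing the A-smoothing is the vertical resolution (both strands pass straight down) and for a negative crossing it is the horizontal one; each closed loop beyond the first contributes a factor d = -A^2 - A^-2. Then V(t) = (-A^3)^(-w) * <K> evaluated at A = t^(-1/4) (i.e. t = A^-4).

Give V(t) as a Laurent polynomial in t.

t^4 - 2*t^3 + 3*t^2 - 4*t + 4 - 3*t^-1 + 3*t^-2 - t^-3

Derivation:
Reading the diagram top to bottom ('/'-over between positions i,i+1 = s_i, '\'-over = s_i^-1): braid word = s3 s2^-1 s3 s1 s2^-1 s1 s2^-1.
Braid: s3 s2^-1 s3 s1 s2^-1 s1 s2^-1 on 4 strands, 7 crossings.
Writhe w = (#positive) - (#negative) = 4 - 3 = 1.
State-sum expansion of <K>. There are 2^7 = 128 states.
For each crossing: s=0 is the vertical smoothing, s=1 horizontal. Crossing k contributes A^(sign_k * (1 - 2*s_k)); loop factor d = -A^2 - A^-2.
Tabulate the states by total A-exponent and number of loops L (A-exp: L × count):
  A^7: L=5 ×1
  A^5: L=4 ×7
  A^3: L=3 ×21
  A^1: L=2 ×32, L=4 ×3
  A^-1: L=1 ×21, L=3 ×14
  A^-3: L=2 ×19, L=4 ×2
  A^-5: L=3 ×7
  A^-7: L=4 ×1
Each group contributes A^e * Σ count * d^(L-1):
Powers of d = -A^2 - A^-2: d^2 = A^4 + 2 + A^-4; d^3 = -A^6 - 3*A^2 - 3*A^-2 - A^-6; d^4 = A^8 + 4*A^4 + 6 + 4*A^-4 + A^-8.
  A^7 * (d^4) = A^15 + 4*A^11 + 6*A^7 + 4*A^3 + A^-1
  A^5 * (7*d^3) = -7*A^11 - 21*A^7 - 21*A^3 - 7*A^-1
  A^3 * (21*d^2) = 21*A^7 + 42*A^3 + 21*A^-1
  A^1 * (32*d + 3*d^3) = -3*A^7 - 41*A^3 - 41*A^-1 - 3*A^-5
  A^-1 * (21 + 14*d^2) = 14*A^3 + 49*A^-1 + 14*A^-5
  A^-3 * (19*d + 2*d^3) = -2*A^3 - 25*A^-1 - 25*A^-5 - 2*A^-9
  A^-5 * (7*d^2) = 7*A^-1 + 14*A^-5 + 7*A^-9
  A^-7 * (d^3) = -A^-1 - 3*A^-5 - 3*A^-9 - A^-13
Summing the groups: <K> = A^15 - 3*A^11 + 3*A^7 - 4*A^3 + 4*A^-1 - 3*A^-5 + 2*A^-9 - A^-13
Normalise by the writhe: (-A^3)^(-w) = (-A^3)^(-1) = -A^-3, so f(A) = -A^-3 * <K> = -A^12 + 3*A^8 - 3*A^4 + 4 - 4*A^-4 + 3*A^-8 - 2*A^-12 + A^-16.
Substitute A = t^(-1/4), i.e. A^e → t^(-e/4): V(t) = t^4 - 2*t^3 + 3*t^2 - 4*t + 4 - 3*t^-1 + 3*t^-2 - t^-3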